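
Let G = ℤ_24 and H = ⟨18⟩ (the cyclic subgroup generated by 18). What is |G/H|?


|⟨18⟩| = n / gcd(18, 24) = 24 / 6 = 4
H is normal (ℤ_24 is abelian).
|G/H| = |G| / |H| = 24 / 4 = 6

|G/H| = 6


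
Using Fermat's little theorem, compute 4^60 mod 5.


Fermat's little theorem: if p is prime and gcd(a,p)=1, then a^(p-1) ≡ 1 (mod p)
p = 5 is prime, gcd(4,5) = 1
Reduce exponent: 60 mod 4 = 0
So 4^60 ≡ 4^0 (mod 5)
4^0 = 1

4^60 ≡ 1 (mod 5)


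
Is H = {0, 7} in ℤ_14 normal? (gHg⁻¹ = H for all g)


H = {0, 7} in ℤ_14
ℤ_14 is abelian; every subgroup of an abelian group is normal

Yes, normal subgroup


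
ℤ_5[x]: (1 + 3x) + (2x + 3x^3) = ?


Add coefficients mod 5:
x^0: 1 + 0 = 1 (mod 5)
x^1: 3 + 2 = 0 (mod 5)
x^2: 0 + 0 = 0 (mod 5)
x^3: 0 + 3 = 3 (mod 5)
Result: 1 + 3x^3

f + g = 1 + 3x^3


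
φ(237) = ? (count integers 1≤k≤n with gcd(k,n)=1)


Factor n: 237 = 3 × 79
φ(n) = n · ∏(1 - 1/p) over distinct primes p | n
φ(237) = 237 · (1 - 1/3) · (1 - 1/79) = 156

φ(237) = 156


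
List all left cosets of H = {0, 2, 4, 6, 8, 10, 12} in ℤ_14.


H = {0, 2, 4, 6, 8, 10, 12}, |H| = 7
Number of cosets = |G|/|H| = 14/7 = 2
0 + H = {0, 2, 4, 6, 8, 10, 12}
1 + H = {1, 3, 5, 7, 9, 11, 13}

Cosets: 0+H={0,2,4,6,8,10,12}; 1+H={1,3,5,7,9,11,13}


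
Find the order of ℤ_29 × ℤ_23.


|A × B| = |A| · |B|
|ℤ_29 × ℤ_23| = 29 × 23 = 667

|ℤ_29 × ℤ_23| = 667


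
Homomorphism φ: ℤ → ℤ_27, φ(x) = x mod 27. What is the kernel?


Kernel = preimage of identity
ker(φ) = {x ∈ ℤ : x ≡ 0 (mod 27)} = 27ℤ = {0, ±27, ±54, ...}

ker(φ) = 27ℤ


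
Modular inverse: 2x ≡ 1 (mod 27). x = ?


Use the extended Euclidean algorithm to write 1 = 2·s + 27·t; then s mod 27 is the inverse.
Euclidean algorithm:
  2 = 0·27 + 2
  27 = 13·2 + 1
  2 = 2·1 + 0
gcd(2,27) = 1
Back-substitution gives: 2·(-13) + 27·(1) = 1
So 2⁻¹ ≡ -13 ≡ 14 (mod 27)
Check: 2 × 14 = 28 ≡ 1 (mod 27) ✓

2⁻¹ ≡ 14 (mod 27)


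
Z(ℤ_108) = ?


Z(G) = {g ∈ G | gx = xg for all x ∈ G}
ℤ_108 is abelian, so Z(G) = G

Z(ℤ_108) = ℤ_108


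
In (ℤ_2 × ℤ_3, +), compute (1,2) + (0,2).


Operation: componentwise addition mod (2, 3)
(1,2) + (0,2) = ((a₁+b₁) mod 2, (a₂+b₂) mod 3) with a = (1,2), b = (0,2)

(1,2) + (0,2) = (1,1)


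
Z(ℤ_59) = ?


Z(G) = {g ∈ G | gx = xg for all x ∈ G}
ℤ_59 is abelian, so Z(G) = G

Z(ℤ_59) = ℤ_59


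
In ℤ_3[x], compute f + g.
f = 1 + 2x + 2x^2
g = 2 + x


Add coefficients mod 3:
x^0: 1 + 2 = 0 (mod 3)
x^1: 2 + 1 = 0 (mod 3)
x^2: 2 + 0 = 2 (mod 3)
Result: 2x^2

f + g = 2x^2


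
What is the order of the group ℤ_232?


ℤ_n has n elements.

|ℤ_232| = 232


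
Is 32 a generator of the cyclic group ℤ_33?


g generates ℤ_n iff gcd(g, n) = 1
gcd(32, 33) = 1
Since gcd = 1, 32 is a generator.

Yes, 32 generates ℤ_33


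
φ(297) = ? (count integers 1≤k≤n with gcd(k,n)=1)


Factor n: 297 = 3^3 × 11
φ(n) = n · ∏(1 - 1/p) over distinct primes p | n
φ(297) = 297 · (1 - 1/3) · (1 - 1/11) = 180

φ(297) = 180


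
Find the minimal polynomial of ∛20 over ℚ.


∛20 satisfies x³ - 20 = 0, irreducible over ℚ (no rational root; 20 is not a perfect cube)

Minimal polynomial: x³ - 20


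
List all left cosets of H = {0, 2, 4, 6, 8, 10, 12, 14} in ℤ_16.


H = {0, 2, 4, 6, 8, 10, 12, 14}, |H| = 8
Number of cosets = |G|/|H| = 16/8 = 2
0 + H = {0, 2, 4, 6, 8, 10, 12, 14}
1 + H = {1, 3, 5, 7, 9, 11, 13, 15}

Cosets: 0+H={0,2,4,6,8,10,12,14}; 1+H={1,3,5,7,9,11,13,15}


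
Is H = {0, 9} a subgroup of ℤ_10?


Subgroup test for H = {0, 9} in (ℤ_10, +):
(1) 0 ∈ H? Yes
(2) Closure: for all a,b ∈ H, (a+b) mod 10 ∈ H? No  [counterexample: 9 + 9 = 8 ∉ H]
(3) Inverses: for all a ∈ H, -a mod 10 ∈ H? No

No, H is not a subgroup of ℤ_10


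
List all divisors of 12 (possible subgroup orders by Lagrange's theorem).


Lagrange's theorem: |H| divides |G|
|G| = 12
Divisors of 12: 1, 2, 3, 4, 6, 12

Possible subgroup orders: {1, 2, 3, 4, 6, 12}


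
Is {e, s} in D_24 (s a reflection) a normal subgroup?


H = {e, s} in D_24 (s a reflection)
r·s·r⁻¹ = sr⁻² ≠ s for n ≥ 3, so {e, s} is not closed under conjugation

No, not a normal subgroup


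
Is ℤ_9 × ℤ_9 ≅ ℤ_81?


Comparing ℤ_9 × ℤ_9 and ℤ_81:
gcd(9,9) = 9 ≠ 1. Max element order in ℤ_9×ℤ_9 is lcm(9,9) = 9 < 81, so it has no element of order 81

No, ℤ_9 × ℤ_9 ≇ ℤ_81


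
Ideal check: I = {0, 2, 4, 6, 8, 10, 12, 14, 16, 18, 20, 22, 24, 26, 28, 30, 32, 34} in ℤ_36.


Check ideal conditions for I = {0, 2, 4, 6, 8, 10, 12, 14, 16, 18, 20, 22, 24, 26, 28, 30, 32, 34} in ℤ_36:
(1) I is an additive subgroup? Yes
(2) For r ∈ ℤ_36 and a ∈ I: r·a ∈ I? Yes

Yes, I is an ideal of ℤ_36


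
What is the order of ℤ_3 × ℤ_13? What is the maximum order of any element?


|ℤ_3 × ℤ_13| = 3 × 13 = 39
Max element order = lcm(3,13) = 39
Cyclic? Yes (gcd=1)

|ℤ_3×ℤ_13| = 39, max element order = 39


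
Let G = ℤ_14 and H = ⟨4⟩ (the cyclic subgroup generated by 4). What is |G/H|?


|⟨4⟩| = n / gcd(4, 14) = 14 / 2 = 7
H is normal (ℤ_14 is abelian).
|G/H| = |G| / |H| = 14 / 7 = 2

|G/H| = 2


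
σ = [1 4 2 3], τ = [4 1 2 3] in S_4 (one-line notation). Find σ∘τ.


σ∘τ: apply τ first, then σ
1 →τ 4 →σ 3
2 →τ 1 →σ 1
3 →τ 2 →σ 4
4 →τ 3 →σ 2

σ∘τ = [3 1 4 2]


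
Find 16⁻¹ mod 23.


Use the extended Euclidean algorithm to write 1 = 16·s + 23·t; then s mod 23 is the inverse.
Euclidean algorithm:
  16 = 0·23 + 16
  23 = 1·16 + 7
  16 = 2·7 + 2
  7 = 3·2 + 1
  2 = 2·1 + 0
gcd(16,23) = 1
Back-substitution gives: 16·(-10) + 23·(7) = 1
So 16⁻¹ ≡ -10 ≡ 13 (mod 23)
Check: 16 × 13 = 208 ≡ 1 (mod 23) ✓

16⁻¹ ≡ 13 (mod 23)


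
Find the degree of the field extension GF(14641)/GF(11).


GF(14641) = GF(11^4), so the extension degree is 4

[GF(14641)/GF(11)] = 4


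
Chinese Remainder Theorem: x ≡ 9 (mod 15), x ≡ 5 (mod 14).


m₁ = 15, m₂ = 14, gcd = 1, so CRT applies. M = m₁·m₂ = 210
Let M₁ = M/m₁ = 14, M₂ = M/m₂ = 15
Find y₁ ≡ M₁⁻¹ (mod m₁): 14⁻¹ ≡ 14 (mod 15)
Find y₂ ≡ M₂⁻¹ (mod m₂): 15⁻¹ ≡ 1 (mod 14)
x = a₁·M₁·y₁ + a₂·M₂·y₂ = 9·14·14 + 5·15·1 = 1839
Reduce mod 210: x ≡ 159
Check: 159 mod 15 = 9 ✓, 159 mod 14 = 5 ✓

x ≡ 159 (mod 210)


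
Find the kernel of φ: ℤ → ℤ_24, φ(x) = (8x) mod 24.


Kernel = preimage of identity
ker(φ) = {x ∈ ℤ : 8x ≡ 0 (mod 24)}. gcd(8,24) = 8, so 8x ≡ 0 (mod 24) ⟺ x ≡ 0 (mod 24/8 = 3). Hence ker(φ) = 3ℤ

ker(φ) = 3ℤ


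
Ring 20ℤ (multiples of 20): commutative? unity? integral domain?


20ℤ is a commutative ring under +,× but has no multiplicative identity (1 ∉ 20ℤ); it has no zero divisors, but without unity it is not an integral domain
Commutative: Yes
Integral domain: No
Has unity: No

20ℤ (multiples of 20): Commutative=Yes, Unity=No


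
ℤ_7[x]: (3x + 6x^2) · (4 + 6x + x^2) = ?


Expand and collect like terms; reduce coefficients mod 7:
x^0: 0·4 = 0 ≡ 0 (mod 7)
x^1: 0·6 + 3·4 = 12 ≡ 5 (mod 7)
x^2: 0·1 + 3·6 + 6·4 = 42 ≡ 0 (mod 7)
x^3: 3·1 + 6·6 = 39 ≡ 4 (mod 7)
x^4: 6·1 = 6 ≡ 6 (mod 7)
Result: 5x + 4x^3 + 6x^4

f · g = 5x + 4x^3 + 6x^4


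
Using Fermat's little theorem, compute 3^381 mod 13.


Fermat's little theorem: if p is prime and gcd(a,p)=1, then a^(p-1) ≡ 1 (mod p)
p = 13 is prime, gcd(3,13) = 1
Reduce exponent: 381 mod 12 = 9
So 3^381 ≡ 3^9 (mod 13)
3^9 mod 13 = 1

3^381 ≡ 1 (mod 13)


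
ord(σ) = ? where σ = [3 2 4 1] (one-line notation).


Cycle decomposition: (1 3 4)
Cycle lengths: 3
Order = lcm(3) = 3

ord(σ) = 3


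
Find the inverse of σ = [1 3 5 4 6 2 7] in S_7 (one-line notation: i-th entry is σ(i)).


To find σ⁻¹, swap domain and range:
σ(1) = 1 → σ⁻¹(1) = 1
σ(2) = 3 → σ⁻¹(3) = 2
σ(3) = 5 → σ⁻¹(5) = 3
σ(4) = 4 → σ⁻¹(4) = 4
σ(5) = 6 → σ⁻¹(6) = 5
σ(6) = 2 → σ⁻¹(2) = 6
σ(7) = 7 → σ⁻¹(7) = 7

σ⁻¹ = [1 6 2 4 3 5 7]


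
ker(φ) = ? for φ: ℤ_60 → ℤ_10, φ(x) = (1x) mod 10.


Kernel = preimage of identity
ker(φ) = {x ∈ ℤ_60 : 1x ≡ 0 (mod 10)}. Since 10 | 60, φ is well-defined. The kernel is the cyclic subgroup ⟨10⟩ of ℤ_60 (order 6), i.e. {0, 10, 20, 30, 40, 50}

ker(φ) = {0, 10, 20, 30, 40, 50}


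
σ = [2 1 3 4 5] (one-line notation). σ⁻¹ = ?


To find σ⁻¹, swap domain and range:
σ(1) = 2 → σ⁻¹(2) = 1
σ(2) = 1 → σ⁻¹(1) = 2
σ(3) = 3 → σ⁻¹(3) = 3
σ(4) = 4 → σ⁻¹(4) = 4
σ(5) = 5 → σ⁻¹(5) = 5

σ⁻¹ = [2 1 3 4 5]


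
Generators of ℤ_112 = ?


g generates ℤ_n iff gcd(g,n) = 1
Prime factors of 112: 2, 7
Generators are g ∈ {1,...,111} not divisible by any of these primes.
Generators: {1, 3, 5, 9, 11, 13, 15, 17, 19, 23, 25, 27, 29, 31, 33, 37, 39, 41, 43, 45, 47, 51, 53, 55, 57, 59, 61, 65, 67, 69, 71, 73, 75, 79, 81, 83, 85, 87, 89, 93, 95, 97, 99, 101, 103, 107, 109, 111}
Number of generators = φ(112) = 48

Generators of ℤ_112 = {1, 3, 5, 9, 11, 13, 15, 17, 19, 23, 25, 27, 29, 31, 33, 37, 39, 41, 43, 45, 47, 51, 53, 55, 57, 59, 61, 65, 67, 69, 71, 73, 75, 79, 81, 83, 85, 87, 89, 93, 95, 97, 99, 101, 103, 107, 109, 111}


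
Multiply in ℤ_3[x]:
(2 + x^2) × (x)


Expand and collect like terms; reduce coefficients mod 3:
x^0: 2·0 = 0 ≡ 0 (mod 3)
x^1: 2·1 + 0·0 = 2 ≡ 2 (mod 3)
x^2: 0·1 + 1·0 = 0 ≡ 0 (mod 3)
x^3: 1·1 = 1 ≡ 1 (mod 3)
Result: 2x + x^3

f · g = 2x + x^3


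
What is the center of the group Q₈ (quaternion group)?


Z(G) = {g ∈ G | gx = xg for all x ∈ G}
In Q₈ = {±1, ±i, ±j, ±k}, only ±1 commute with every element

Z(Q₈ (quaternion group)) = {1, -1}


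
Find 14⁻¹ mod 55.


Use the extended Euclidean algorithm to write 1 = 14·s + 55·t; then s mod 55 is the inverse.
Euclidean algorithm:
  14 = 0·55 + 14
  55 = 3·14 + 13
  14 = 1·13 + 1
  13 = 13·1 + 0
gcd(14,55) = 1
Back-substitution gives: 14·(4) + 55·(-1) = 1
So 14⁻¹ ≡ 4 ≡ 4 (mod 55)
Check: 14 × 4 = 56 ≡ 1 (mod 55) ✓

14⁻¹ ≡ 4 (mod 55)


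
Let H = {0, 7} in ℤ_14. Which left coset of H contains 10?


10 + H = {10 + h (mod 14) : h ∈ H}
10+0=10, 10+7=3
10 + H = {3, 10} = 3 + H

10 + H = {3, 10}


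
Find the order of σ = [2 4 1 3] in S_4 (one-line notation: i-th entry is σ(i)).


Cycle decomposition: (1 2 4 3)
Cycle lengths: 4
Order = lcm(4) = 4

ord(σ) = 4


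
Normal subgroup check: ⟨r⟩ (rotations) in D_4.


H = ⟨r⟩ (rotations) in D_4
The rotation subgroup ⟨r⟩ has index 2 in D_4, so it is normal

Yes, normal subgroup


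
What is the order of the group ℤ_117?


ℤ_n has n elements.

|ℤ_117| = 117


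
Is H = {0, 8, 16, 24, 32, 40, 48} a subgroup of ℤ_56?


Subgroup test for H = {0, 8, 16, 24, 32, 40, 48} in (ℤ_56, +):
(1) 0 ∈ H? Yes
(2) Closure: for all a,b ∈ H, (a+b) mod 56 ∈ H? Yes
(3) Inverses: for all a ∈ H, -a mod 56 ∈ H? Yes

Yes, H is a subgroup of ℤ_56


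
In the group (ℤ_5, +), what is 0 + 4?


Operation: addition mod 5
0 + 4 = (a + b) mod 5 with a = 0, b = 4

0 + 4 = 4


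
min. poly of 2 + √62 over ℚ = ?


Let α = 2 + √62. Then α - 2 = √62, so (α - 2)² = 62, giving α² - 4α - 58 = 0. Degree 2 and α ∉ ℚ, so this is the minimal polynomial.

Minimal polynomial: x² - 4x - 58


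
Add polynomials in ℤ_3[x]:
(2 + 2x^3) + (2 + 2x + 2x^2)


Add coefficients mod 3:
x^0: 2 + 2 = 1 (mod 3)
x^1: 0 + 2 = 2 (mod 3)
x^2: 0 + 2 = 2 (mod 3)
x^3: 2 + 0 = 2 (mod 3)
Result: 1 + 2x + 2x^2 + 2x^3

f + g = 1 + 2x + 2x^2 + 2x^3


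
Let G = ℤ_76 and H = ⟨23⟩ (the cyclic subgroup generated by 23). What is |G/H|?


|⟨23⟩| = n / gcd(23, 76) = 76 / 1 = 76
H is normal (ℤ_76 is abelian).
|G/H| = |G| / |H| = 76 / 76 = 1

|G/H| = 1


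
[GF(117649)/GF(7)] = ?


GF(117649) = GF(7^6), so the extension degree is 6

[GF(117649)/GF(7)] = 6


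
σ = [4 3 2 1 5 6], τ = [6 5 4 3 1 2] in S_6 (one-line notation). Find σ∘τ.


σ∘τ: apply τ first, then σ
1 →τ 6 →σ 6
2 →τ 5 →σ 5
3 →τ 4 →σ 1
4 →τ 3 →σ 2
5 →τ 1 →σ 4
6 →τ 2 →σ 3

σ∘τ = [6 5 1 2 4 3]


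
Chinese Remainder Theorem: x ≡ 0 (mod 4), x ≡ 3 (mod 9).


m₁ = 4, m₂ = 9, gcd = 1, so CRT applies. M = m₁·m₂ = 36
Let M₁ = M/m₁ = 9, M₂ = M/m₂ = 4
Find y₁ ≡ M₁⁻¹ (mod m₁): 9⁻¹ ≡ 1 (mod 4)
Find y₂ ≡ M₂⁻¹ (mod m₂): 4⁻¹ ≡ 7 (mod 9)
x = a₁·M₁·y₁ + a₂·M₂·y₂ = 0·9·1 + 3·4·7 = 84
Reduce mod 36: x ≡ 12
Check: 12 mod 4 = 0 ✓, 12 mod 9 = 3 ✓

x ≡ 12 (mod 36)


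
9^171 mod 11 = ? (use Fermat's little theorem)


Fermat's little theorem: if p is prime and gcd(a,p)=1, then a^(p-1) ≡ 1 (mod p)
p = 11 is prime, gcd(9,11) = 1
Reduce exponent: 171 mod 10 = 1
So 9^171 ≡ 9^1 (mod 11)
9^1 mod 11 = 9

9^171 ≡ 9 (mod 11)


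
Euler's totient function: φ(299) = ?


Factor n: 299 = 13 × 23
φ(n) = n · ∏(1 - 1/p) over distinct primes p | n
φ(299) = 299 · (1 - 1/13) · (1 - 1/23) = 264

φ(299) = 264


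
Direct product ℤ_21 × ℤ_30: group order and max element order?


|ℤ_21 × ℤ_30| = 21 × 30 = 630
Max element order = lcm(21,30) = 210
Cyclic? No (gcd=3)

|ℤ_21×ℤ_30| = 630, max element order = 210


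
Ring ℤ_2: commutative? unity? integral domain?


ℤ_2 is a commutative ring with unity 1; 2 is prime, so ℤ_2 is a field (hence an integral domain)
Commutative: Yes
Integral domain: Yes
Has unity: Yes

ℤ_2: Commutative=Yes, Unity=Yes


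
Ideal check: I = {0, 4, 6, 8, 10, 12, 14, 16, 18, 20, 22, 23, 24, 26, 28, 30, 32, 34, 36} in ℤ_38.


Check ideal conditions for I = {0, 4, 6, 8, 10, 12, 14, 16, 18, 20, 22, 23, 24, 26, 28, 30, 32, 34, 36} in ℤ_38:
(1) I is an additive subgroup? No
(2) For r ∈ ℤ_38 and a ∈ I: r·a ∈ I? No  [counterexample: r=2, a=20, r·a mod 38 = 2 ∉ I]

No, I is not an ideal of ℤ_38


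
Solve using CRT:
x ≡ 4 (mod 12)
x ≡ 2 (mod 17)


m₁ = 12, m₂ = 17, gcd = 1, so CRT applies. M = m₁·m₂ = 204
Let M₁ = M/m₁ = 17, M₂ = M/m₂ = 12
Find y₁ ≡ M₁⁻¹ (mod m₁): 17⁻¹ ≡ 5 (mod 12)
Find y₂ ≡ M₂⁻¹ (mod m₂): 12⁻¹ ≡ 10 (mod 17)
x = a₁·M₁·y₁ + a₂·M₂·y₂ = 4·17·5 + 2·12·10 = 580
Reduce mod 204: x ≡ 172
Check: 172 mod 12 = 4 ✓, 172 mod 17 = 2 ✓

x ≡ 172 (mod 204)


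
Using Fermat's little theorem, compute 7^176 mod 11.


Fermat's little theorem: if p is prime and gcd(a,p)=1, then a^(p-1) ≡ 1 (mod p)
p = 11 is prime, gcd(7,11) = 1
Reduce exponent: 176 mod 10 = 6
So 7^176 ≡ 7^6 (mod 11)
7^6 mod 11 = 4

7^176 ≡ 4 (mod 11)


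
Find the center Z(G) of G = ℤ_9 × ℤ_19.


Z(G) = {g ∈ G | gx = xg for all x ∈ G}
Direct product of abelian groups is abelian, so Z(G) = G

Z(ℤ_9 × ℤ_19) = ℤ_9 × ℤ_19


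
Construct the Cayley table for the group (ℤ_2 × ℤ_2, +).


Elements: {(0,0), (0,1), (1,0), (1,1)}
Operation: componentwise addition mod (2, 2)
Entry (a, b) = ((a₁+b₁) mod 2, (a₂+b₂) mod 2)

Cayley table:
      | (0,0) | (0,1) | (1,0) | (1,1)
(0,0) | (0,0) | (0,1) | (1,0) | (1,1)
(0,1) | (0,1) | (0,0) | (1,1) | (1,0)
(1,0) | (1,0) | (1,1) | (0,0) | (0,1)
(1,1) | (1,1) | (1,0) | (0,1) | (0,0)


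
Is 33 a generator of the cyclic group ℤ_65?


g generates ℤ_n iff gcd(g, n) = 1
gcd(33, 65) = 1
Since gcd = 1, 33 is a generator.

Yes, 33 generates ℤ_65


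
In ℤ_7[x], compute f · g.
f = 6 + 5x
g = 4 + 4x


Expand and collect like terms; reduce coefficients mod 7:
x^0: 6·4 = 24 ≡ 3 (mod 7)
x^1: 6·4 + 5·4 = 44 ≡ 2 (mod 7)
x^2: 5·4 = 20 ≡ 6 (mod 7)
Result: 3 + 2x + 6x^2

f · g = 3 + 2x + 6x^2


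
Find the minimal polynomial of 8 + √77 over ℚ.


Let α = 8 + √77. Then α - 8 = √77, so (α - 8)² = 77, giving α² - 16α - 13 = 0. Degree 2 and α ∉ ℚ, so this is the minimal polynomial.

Minimal polynomial: x² - 16x - 13


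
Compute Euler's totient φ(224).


Factor n: 224 = 2^5 × 7
φ(n) = n · ∏(1 - 1/p) over distinct primes p | n
φ(224) = 224 · (1 - 1/2) · (1 - 1/7) = 96

φ(224) = 96


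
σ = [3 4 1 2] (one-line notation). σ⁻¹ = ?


To find σ⁻¹, swap domain and range:
σ(1) = 3 → σ⁻¹(3) = 1
σ(2) = 4 → σ⁻¹(4) = 2
σ(3) = 1 → σ⁻¹(1) = 3
σ(4) = 2 → σ⁻¹(2) = 4

σ⁻¹ = [3 4 1 2]


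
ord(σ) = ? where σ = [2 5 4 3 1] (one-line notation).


Cycle decomposition: (1 2 5) (3 4)
Cycle lengths: 3, 2
Order = lcm(3, 2) = 6

ord(σ) = 6


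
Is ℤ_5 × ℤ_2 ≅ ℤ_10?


Comparing ℤ_5 × ℤ_2 and ℤ_10:
gcd(5,2) = 1, so ℤ_5 × ℤ_2 ≅ ℤ_10 (CRT)

Yes, ℤ_5 × ℤ_2 ≅ ℤ_10


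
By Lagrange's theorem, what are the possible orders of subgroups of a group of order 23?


Lagrange's theorem: |H| divides |G|
|G| = 23
Divisors of 23: 1, 23

Possible subgroup orders: {1, 23}


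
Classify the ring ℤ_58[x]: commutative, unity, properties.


ℤ_58 has zero divisors (2·29 ≡ 0), and these lift to constant zero divisors in ℤ_58[x]; so not an integral domain
Commutative: Yes
Integral domain: No
Has unity: Yes

ℤ_58[x]: Commutative=Yes, Unity=Yes


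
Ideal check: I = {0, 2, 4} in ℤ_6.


Check ideal conditions for I = {0, 2, 4} in ℤ_6:
(1) I is an additive subgroup? Yes
(2) For r ∈ ℤ_6 and a ∈ I: r·a ∈ I? Yes

Yes, I is an ideal of ℤ_6


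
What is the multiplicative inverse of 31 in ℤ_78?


Use the extended Euclidean algorithm to write 1 = 31·s + 78·t; then s mod 78 is the inverse.
Euclidean algorithm:
  31 = 0·78 + 31
  78 = 2·31 + 16
  31 = 1·16 + 15
  16 = 1·15 + 1
  15 = 15·1 + 0
gcd(31,78) = 1
Back-substitution gives: 31·(-5) + 78·(2) = 1
So 31⁻¹ ≡ -5 ≡ 73 (mod 78)
Check: 31 × 73 = 2263 ≡ 1 (mod 78) ✓

31⁻¹ ≡ 73 (mod 78)


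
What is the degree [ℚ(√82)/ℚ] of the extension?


√82 has minimal polynomial x² - 82 (irreducible over ℚ since 82 is squarefree)

[ℚ(√82)/ℚ] = 2


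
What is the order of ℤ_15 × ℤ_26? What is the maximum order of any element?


|ℤ_15 × ℤ_26| = 15 × 26 = 390
Max element order = lcm(15,26) = 390
Cyclic? Yes (gcd=1)

|ℤ_15×ℤ_26| = 390, max element order = 390


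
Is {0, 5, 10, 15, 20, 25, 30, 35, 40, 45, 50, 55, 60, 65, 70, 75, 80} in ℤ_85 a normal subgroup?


H = {0, 5, 10, 15, 20, 25, 30, 35, 40, 45, 50, 55, 60, 65, 70, 75, 80} in ℤ_85
ℤ_85 is abelian; every subgroup of an abelian group is normal

Yes, normal subgroup


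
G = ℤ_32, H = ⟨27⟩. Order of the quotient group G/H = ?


|⟨27⟩| = n / gcd(27, 32) = 32 / 1 = 32
H is normal (ℤ_32 is abelian).
|G/H| = |G| / |H| = 32 / 32 = 1

|G/H| = 1


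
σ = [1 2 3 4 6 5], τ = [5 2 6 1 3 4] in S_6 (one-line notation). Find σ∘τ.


σ∘τ: apply τ first, then σ
1 →τ 5 →σ 6
2 →τ 2 →σ 2
3 →τ 6 →σ 5
4 →τ 1 →σ 1
5 →τ 3 →σ 3
6 →τ 4 →σ 4

σ∘τ = [6 2 5 1 3 4]


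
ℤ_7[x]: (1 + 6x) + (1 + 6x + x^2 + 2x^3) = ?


Add coefficients mod 7:
x^0: 1 + 1 = 2 (mod 7)
x^1: 6 + 6 = 5 (mod 7)
x^2: 0 + 1 = 1 (mod 7)
x^3: 0 + 2 = 2 (mod 7)
Result: 2 + 5x + x^2 + 2x^3

f + g = 2 + 5x + x^2 + 2x^3


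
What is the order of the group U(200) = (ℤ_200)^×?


U(n) is the group of units mod n; |U(n)| = φ(n)
|U(200)| = φ(200) = 80

|U(200) = (ℤ_200)^×| = 80


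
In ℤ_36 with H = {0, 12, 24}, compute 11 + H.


11 + H = {11 + h (mod 36) : h ∈ H}
11+0=11, 11+12=23, 11+24=35

11 + H = {11, 23, 35}


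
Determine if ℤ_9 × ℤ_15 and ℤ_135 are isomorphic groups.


Comparing ℤ_9 × ℤ_15 and ℤ_135:
gcd(9,15) = 3 ≠ 1. Max element order in ℤ_9×ℤ_15 is lcm(9,15) = 45 < 135, so it has no element of order 135

No, ℤ_9 × ℤ_15 ≇ ℤ_135


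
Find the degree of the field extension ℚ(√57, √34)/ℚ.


[ℚ(√57,√34):ℚ] = [ℚ(√57,√34):ℚ(√57)]·[ℚ(√57):ℚ] = 2·2 = 4

[ℚ(√57, √34)/ℚ] = 4


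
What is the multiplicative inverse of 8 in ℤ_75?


Use the extended Euclidean algorithm to write 1 = 8·s + 75·t; then s mod 75 is the inverse.
Euclidean algorithm:
  8 = 0·75 + 8
  75 = 9·8 + 3
  8 = 2·3 + 2
  3 = 1·2 + 1
  2 = 2·1 + 0
gcd(8,75) = 1
Back-substitution gives: 8·(-28) + 75·(3) = 1
So 8⁻¹ ≡ -28 ≡ 47 (mod 75)
Check: 8 × 47 = 376 ≡ 1 (mod 75) ✓

8⁻¹ ≡ 47 (mod 75)


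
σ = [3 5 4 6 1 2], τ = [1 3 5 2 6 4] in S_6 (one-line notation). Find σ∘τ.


σ∘τ: apply τ first, then σ
1 →τ 1 →σ 3
2 →τ 3 →σ 4
3 →τ 5 →σ 1
4 →τ 2 →σ 5
5 →τ 6 →σ 2
6 →τ 4 →σ 6

σ∘τ = [3 4 1 5 2 6]


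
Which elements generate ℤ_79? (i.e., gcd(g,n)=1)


g generates ℤ_n iff gcd(g,n) = 1
Prime factors of 79: 79
Generators are g ∈ {1,...,78} not divisible by any of these primes.
Generators: {1, 2, 3, 4, 5, 6, 7, 8, 9, 10, 11, 12, 13, 14, 15, 16, 17, 18, 19, 20, 21, 22, 23, 24, 25, 26, 27, 28, 29, 30, 31, 32, 33, 34, 35, 36, 37, 38, 39, 40, 41, 42, 43, 44, 45, 46, 47, 48, 49, 50, 51, 52, 53, 54, 55, 56, 57, 58, 59, 60, 61, 62, 63, 64, 65, 66, 67, 68, 69, 70, 71, 72, 73, 74, 75, 76, 77, 78}
Number of generators = φ(79) = 78

Generators of ℤ_79 = {1, 2, 3, 4, 5, 6, 7, 8, 9, 10, 11, 12, 13, 14, 15, 16, 17, 18, 19, 20, 21, 22, 23, 24, 25, 26, 27, 28, 29, 30, 31, 32, 33, 34, 35, 36, 37, 38, 39, 40, 41, 42, 43, 44, 45, 46, 47, 48, 49, 50, 51, 52, 53, 54, 55, 56, 57, 58, 59, 60, 61, 62, 63, 64, 65, 66, 67, 68, 69, 70, 71, 72, 73, 74, 75, 76, 77, 78}


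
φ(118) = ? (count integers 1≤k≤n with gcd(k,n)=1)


Factor n: 118 = 2 × 59
φ(n) = n · ∏(1 - 1/p) over distinct primes p | n
φ(118) = 118 · (1 - 1/2) · (1 - 1/59) = 58

φ(118) = 58


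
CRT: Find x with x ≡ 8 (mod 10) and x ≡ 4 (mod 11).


m₁ = 10, m₂ = 11, gcd = 1, so CRT applies. M = m₁·m₂ = 110
Let M₁ = M/m₁ = 11, M₂ = M/m₂ = 10
Find y₁ ≡ M₁⁻¹ (mod m₁): 11⁻¹ ≡ 1 (mod 10)
Find y₂ ≡ M₂⁻¹ (mod m₂): 10⁻¹ ≡ 10 (mod 11)
x = a₁·M₁·y₁ + a₂·M₂·y₂ = 8·11·1 + 4·10·10 = 488
Reduce mod 110: x ≡ 48
Check: 48 mod 10 = 8 ✓, 48 mod 11 = 4 ✓

x ≡ 48 (mod 110)


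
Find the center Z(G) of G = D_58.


Z(G) = {g ∈ G | gx = xg for all x ∈ G}
For even n, Z(D_n) = {e, r^(n/2)}: the 180° rotation r^29 commutes with every reflection and rotation

Z(D_58) = {e, r^29}


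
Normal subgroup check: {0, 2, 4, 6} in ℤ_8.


H = {0, 2, 4, 6} in ℤ_8
ℤ_8 is abelian; every subgroup of an abelian group is normal

Yes, normal subgroup


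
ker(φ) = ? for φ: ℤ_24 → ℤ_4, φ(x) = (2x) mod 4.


Kernel = preimage of identity
ker(φ) = {x ∈ ℤ_24 : 2x ≡ 0 (mod 4)}. Since 4 | 24, φ is well-defined. The kernel is the cyclic subgroup ⟨2⟩ of ℤ_24 (order 12), i.e. {0, 2, 4, 6, 8, 10, 12, 14, 16, 18, 20, 22}

ker(φ) = {0, 2, 4, 6, 8, 10, 12, 14, 16, 18, 20, 22}


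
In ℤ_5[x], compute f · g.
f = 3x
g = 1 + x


Expand and collect like terms; reduce coefficients mod 5:
x^0: 0·1 = 0 ≡ 0 (mod 5)
x^1: 0·1 + 3·1 = 3 ≡ 3 (mod 5)
x^2: 3·1 = 3 ≡ 3 (mod 5)
Result: 3x + 3x^2

f · g = 3x + 3x^2


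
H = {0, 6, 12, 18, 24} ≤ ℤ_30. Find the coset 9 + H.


9 + H = {9 + h (mod 30) : h ∈ H}
9+0=9, 9+6=15, 9+12=21, 9+18=27, 9+24=3
9 + H = {3, 9, 15, 21, 27} = 3 + H

9 + H = {3, 9, 15, 21, 27}


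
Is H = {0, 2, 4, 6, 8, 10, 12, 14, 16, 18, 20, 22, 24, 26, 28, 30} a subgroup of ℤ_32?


Subgroup test for H = {0, 2, 4, 6, 8, 10, 12, 14, 16, 18, 20, 22, 24, 26, 28, 30} in (ℤ_32, +):
(1) 0 ∈ H? Yes
(2) Closure: for all a,b ∈ H, (a+b) mod 32 ∈ H? Yes
(3) Inverses: for all a ∈ H, -a mod 32 ∈ H? Yes

Yes, H is a subgroup of ℤ_32


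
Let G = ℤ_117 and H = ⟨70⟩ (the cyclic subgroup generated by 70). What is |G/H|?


|⟨70⟩| = n / gcd(70, 117) = 117 / 1 = 117
H is normal (ℤ_117 is abelian).
|G/H| = |G| / |H| = 117 / 117 = 1

|G/H| = 1


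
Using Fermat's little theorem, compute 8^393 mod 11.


Fermat's little theorem: if p is prime and gcd(a,p)=1, then a^(p-1) ≡ 1 (mod p)
p = 11 is prime, gcd(8,11) = 1
Reduce exponent: 393 mod 10 = 3
So 8^393 ≡ 8^3 (mod 11)
8^3 mod 11 = 6

8^393 ≡ 6 (mod 11)


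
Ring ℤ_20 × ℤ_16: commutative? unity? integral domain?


Direct product ring; commutative with unity (1,1); but (1,0)·(0,1) = (0,0) gives zero divisors, so not an integral domain
Commutative: Yes
Integral domain: No
Has unity: Yes

ℤ_20 × ℤ_16: Commutative=Yes, Unity=Yes


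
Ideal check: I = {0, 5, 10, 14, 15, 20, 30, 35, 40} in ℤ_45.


Check ideal conditions for I = {0, 5, 10, 14, 15, 20, 30, 35, 40} in ℤ_45:
(1) I is an additive subgroup? No
(2) For r ∈ ℤ_45 and a ∈ I: r·a ∈ I? No  [counterexample: r=2, a=14, r·a mod 45 = 28 ∉ I]

No, I is not an ideal of ℤ_45


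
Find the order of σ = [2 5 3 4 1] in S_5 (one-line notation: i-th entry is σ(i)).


Cycle decomposition: (1 2 5)
Cycle lengths: 3
Order = lcm(3) = 3

ord(σ) = 3


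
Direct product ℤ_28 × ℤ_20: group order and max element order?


|ℤ_28 × ℤ_20| = 28 × 20 = 560
Max element order = lcm(28,20) = 140
Cyclic? No (gcd=4)

|ℤ_28×ℤ_20| = 560, max element order = 140


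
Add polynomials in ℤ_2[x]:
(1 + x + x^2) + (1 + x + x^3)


Add coefficients mod 2:
x^0: 1 + 1 = 0 (mod 2)
x^1: 1 + 1 = 0 (mod 2)
x^2: 1 + 0 = 1 (mod 2)
x^3: 0 + 1 = 1 (mod 2)
Result: x^2 + x^3

f + g = x^2 + x^3


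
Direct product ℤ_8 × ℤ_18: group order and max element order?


|ℤ_8 × ℤ_18| = 8 × 18 = 144
Max element order = lcm(8,18) = 72
Cyclic? No (gcd=2)

|ℤ_8×ℤ_18| = 144, max element order = 72


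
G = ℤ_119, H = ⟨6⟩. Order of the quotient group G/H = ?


|⟨6⟩| = n / gcd(6, 119) = 119 / 1 = 119
H is normal (ℤ_119 is abelian).
|G/H| = |G| / |H| = 119 / 119 = 1

|G/H| = 1


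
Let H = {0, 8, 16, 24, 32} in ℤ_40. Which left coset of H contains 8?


8 + H = {8 + h (mod 40) : h ∈ H}
8+0=8, 8+8=16, 8+16=24, 8+24=32, 8+32=0
8 + H = {0, 8, 16, 24, 32} = 0 + H

8 + H = {0, 8, 16, 24, 32}


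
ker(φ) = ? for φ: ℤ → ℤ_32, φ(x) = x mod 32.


Kernel = preimage of identity
ker(φ) = {x ∈ ℤ : x ≡ 0 (mod 32)} = 32ℤ = {0, ±32, ±64, ...}

ker(φ) = 32ℤ


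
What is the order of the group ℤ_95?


ℤ_n has n elements.

|ℤ_95| = 95


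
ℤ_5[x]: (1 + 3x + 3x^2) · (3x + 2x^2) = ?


Expand and collect like terms; reduce coefficients mod 5:
x^0: 1·0 = 0 ≡ 0 (mod 5)
x^1: 1·3 + 3·0 = 3 ≡ 3 (mod 5)
x^2: 1·2 + 3·3 + 3·0 = 11 ≡ 1 (mod 5)
x^3: 3·2 + 3·3 = 15 ≡ 0 (mod 5)
x^4: 3·2 = 6 ≡ 1 (mod 5)
Result: 3x + x^2 + x^4

f · g = 3x + x^2 + x^4


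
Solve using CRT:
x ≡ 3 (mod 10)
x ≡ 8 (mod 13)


m₁ = 10, m₂ = 13, gcd = 1, so CRT applies. M = m₁·m₂ = 130
Let M₁ = M/m₁ = 13, M₂ = M/m₂ = 10
Find y₁ ≡ M₁⁻¹ (mod m₁): 13⁻¹ ≡ 7 (mod 10)
Find y₂ ≡ M₂⁻¹ (mod m₂): 10⁻¹ ≡ 4 (mod 13)
x = a₁·M₁·y₁ + a₂·M₂·y₂ = 3·13·7 + 8·10·4 = 593
Reduce mod 130: x ≡ 73
Check: 73 mod 10 = 3 ✓, 73 mod 13 = 8 ✓

x ≡ 73 (mod 130)


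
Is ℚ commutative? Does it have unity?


ℚ is a field: commutative, has unity, every nonzero element is a unit (hence an integral domain)
Commutative: Yes
Integral domain: Yes
Has unity: Yes

ℚ: Commutative=Yes, Unity=Yes


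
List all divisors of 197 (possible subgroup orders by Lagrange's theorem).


Lagrange's theorem: |H| divides |G|
|G| = 197
Divisors of 197: 1, 197

Possible subgroup orders: {1, 197}


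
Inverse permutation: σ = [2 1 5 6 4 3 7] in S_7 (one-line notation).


To find σ⁻¹, swap domain and range:
σ(1) = 2 → σ⁻¹(2) = 1
σ(2) = 1 → σ⁻¹(1) = 2
σ(3) = 5 → σ⁻¹(5) = 3
σ(4) = 6 → σ⁻¹(6) = 4
σ(5) = 4 → σ⁻¹(4) = 5
σ(6) = 3 → σ⁻¹(3) = 6
σ(7) = 7 → σ⁻¹(7) = 7

σ⁻¹ = [2 1 6 5 3 4 7]


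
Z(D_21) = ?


Z(G) = {g ∈ G | gx = xg for all x ∈ G}
For odd n, Z(D_n) = {e}: no nontrivial rotation commutes with all reflections

Z(D_21) = {e}


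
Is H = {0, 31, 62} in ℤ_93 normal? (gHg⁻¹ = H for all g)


H = {0, 31, 62} in ℤ_93
ℤ_93 is abelian; every subgroup of an abelian group is normal

Yes, normal subgroup


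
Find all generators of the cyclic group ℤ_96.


g generates ℤ_n iff gcd(g,n) = 1
Prime factors of 96: 2, 3
Generators are g ∈ {1,...,95} not divisible by any of these primes.
Generators: {1, 5, 7, 11, 13, 17, 19, 23, 25, 29, 31, 35, 37, 41, 43, 47, 49, 53, 55, 59, 61, 65, 67, 71, 73, 77, 79, 83, 85, 89, 91, 95}
Number of generators = φ(96) = 32

Generators of ℤ_96 = {1, 5, 7, 11, 13, 17, 19, 23, 25, 29, 31, 35, 37, 41, 43, 47, 49, 53, 55, 59, 61, 65, 67, 71, 73, 77, 79, 83, 85, 89, 91, 95}


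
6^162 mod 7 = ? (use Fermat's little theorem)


Fermat's little theorem: if p is prime and gcd(a,p)=1, then a^(p-1) ≡ 1 (mod p)
p = 7 is prime, gcd(6,7) = 1
Reduce exponent: 162 mod 6 = 0
So 6^162 ≡ 6^0 (mod 7)
6^0 = 1

6^162 ≡ 1 (mod 7)


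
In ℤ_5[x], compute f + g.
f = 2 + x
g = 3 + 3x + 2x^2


Add coefficients mod 5:
x^0: 2 + 3 = 0 (mod 5)
x^1: 1 + 3 = 4 (mod 5)
x^2: 0 + 2 = 2 (mod 5)
Result: 4x + 2x^2

f + g = 4x + 2x^2


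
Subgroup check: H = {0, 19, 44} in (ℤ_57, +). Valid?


Subgroup test for H = {0, 19, 44} in (ℤ_57, +):
(1) 0 ∈ H? Yes
(2) Closure: for all a,b ∈ H, (a+b) mod 57 ∈ H? No  [counterexample: 19 + 19 = 38 ∉ H]
(3) Inverses: for all a ∈ H, -a mod 57 ∈ H? No

No, H is not a subgroup of ℤ_57


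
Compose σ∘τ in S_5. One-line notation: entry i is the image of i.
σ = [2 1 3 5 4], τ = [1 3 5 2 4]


σ∘τ: apply τ first, then σ
1 →τ 1 →σ 2
2 →τ 3 →σ 3
3 →τ 5 →σ 4
4 →τ 2 →σ 1
5 →τ 4 →σ 5

σ∘τ = [2 3 4 1 5]


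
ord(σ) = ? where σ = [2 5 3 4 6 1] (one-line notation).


Cycle decomposition: (1 2 5 6)
Cycle lengths: 4
Order = lcm(4) = 4

ord(σ) = 4


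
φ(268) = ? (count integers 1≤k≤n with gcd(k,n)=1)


Factor n: 268 = 2^2 × 67
φ(n) = n · ∏(1 - 1/p) over distinct primes p | n
φ(268) = 268 · (1 - 1/2) · (1 - 1/67) = 132

φ(268) = 132


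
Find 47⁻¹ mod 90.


Use the extended Euclidean algorithm to write 1 = 47·s + 90·t; then s mod 90 is the inverse.
Euclidean algorithm:
  47 = 0·90 + 47
  90 = 1·47 + 43
  47 = 1·43 + 4
  43 = 10·4 + 3
  4 = 1·3 + 1
  3 = 3·1 + 0
gcd(47,90) = 1
Back-substitution gives: 47·(23) + 90·(-12) = 1
So 47⁻¹ ≡ 23 ≡ 23 (mod 90)
Check: 47 × 23 = 1081 ≡ 1 (mod 90) ✓

47⁻¹ ≡ 23 (mod 90)


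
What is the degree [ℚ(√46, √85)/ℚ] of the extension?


[ℚ(√46,√85):ℚ] = [ℚ(√46,√85):ℚ(√46)]·[ℚ(√46):ℚ] = 2·2 = 4

[ℚ(√46, √85)/ℚ] = 4


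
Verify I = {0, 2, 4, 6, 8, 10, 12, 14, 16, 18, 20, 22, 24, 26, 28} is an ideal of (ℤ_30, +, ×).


Check ideal conditions for I = {0, 2, 4, 6, 8, 10, 12, 14, 16, 18, 20, 22, 24, 26, 28} in ℤ_30:
(1) I is an additive subgroup? Yes
(2) For r ∈ ℤ_30 and a ∈ I: r·a ∈ I? Yes

Yes, I is an ideal of ℤ_30


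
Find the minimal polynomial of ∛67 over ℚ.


∛67 satisfies x³ - 67 = 0, irreducible over ℚ (no rational root; 67 is not a perfect cube)

Minimal polynomial: x³ - 67


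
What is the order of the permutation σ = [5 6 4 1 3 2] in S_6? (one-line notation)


Cycle decomposition: (1 5 3 4) (2 6)
Cycle lengths: 4, 2
Order = lcm(4, 2) = 4

ord(σ) = 4


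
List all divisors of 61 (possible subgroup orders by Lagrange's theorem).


Lagrange's theorem: |H| divides |G|
|G| = 61
Divisors of 61: 1, 61

Possible subgroup orders: {1, 61}


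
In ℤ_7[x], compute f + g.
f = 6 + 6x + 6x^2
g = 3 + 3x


Add coefficients mod 7:
x^0: 6 + 3 = 2 (mod 7)
x^1: 6 + 3 = 2 (mod 7)
x^2: 6 + 0 = 6 (mod 7)
Result: 2 + 2x + 6x^2

f + g = 2 + 2x + 6x^2


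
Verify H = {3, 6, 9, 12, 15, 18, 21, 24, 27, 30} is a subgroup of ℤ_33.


Subgroup test for H = {3, 6, 9, 12, 15, 18, 21, 24, 27, 30} in (ℤ_33, +):
(1) 0 ∈ H? No
(2) Closure: for all a,b ∈ H, (a+b) mod 33 ∈ H? No  [counterexample: 3 + 30 = 0 ∉ H]
(3) Inverses: for all a ∈ H, -a mod 33 ∈ H? Yes

No, H is not a subgroup of ℤ_33


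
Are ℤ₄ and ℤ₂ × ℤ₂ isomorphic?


Comparing ℤ₄ and ℤ₂ × ℤ₂:
ℤ₄ has an element of order 4; ℤ₂×ℤ₂ has exponent 2

No, ℤ₄ ≇ ℤ₂ × ℤ₂


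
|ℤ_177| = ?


ℤ_n has n elements.

|ℤ_177| = 177


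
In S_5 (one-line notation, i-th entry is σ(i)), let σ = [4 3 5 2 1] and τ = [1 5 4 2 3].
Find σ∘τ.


σ∘τ: apply τ first, then σ
1 →τ 1 →σ 4
2 →τ 5 →σ 1
3 →τ 4 →σ 2
4 →τ 2 →σ 3
5 →τ 3 →σ 5

σ∘τ = [4 1 2 3 5]


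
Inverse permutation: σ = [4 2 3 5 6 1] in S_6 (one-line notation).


To find σ⁻¹, swap domain and range:
σ(1) = 4 → σ⁻¹(4) = 1
σ(2) = 2 → σ⁻¹(2) = 2
σ(3) = 3 → σ⁻¹(3) = 3
σ(4) = 5 → σ⁻¹(5) = 4
σ(5) = 6 → σ⁻¹(6) = 5
σ(6) = 1 → σ⁻¹(1) = 6

σ⁻¹ = [6 2 3 1 4 5]


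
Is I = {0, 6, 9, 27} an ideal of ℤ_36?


Check ideal conditions for I = {0, 6, 9, 27} in ℤ_36:
(1) I is an additive subgroup? No
(2) For r ∈ ℤ_36 and a ∈ I: r·a ∈ I? No  [counterexample: r=2, a=6, r·a mod 36 = 12 ∉ I]

No, I is not an ideal of ℤ_36


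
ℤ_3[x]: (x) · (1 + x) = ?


Expand and collect like terms; reduce coefficients mod 3:
x^0: 0·1 = 0 ≡ 0 (mod 3)
x^1: 0·1 + 1·1 = 1 ≡ 1 (mod 3)
x^2: 1·1 = 1 ≡ 1 (mod 3)
Result: x + x^2

f · g = x + x^2


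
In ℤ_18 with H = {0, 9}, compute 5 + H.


5 + H = {5 + h (mod 18) : h ∈ H}
5+0=5, 5+9=14

5 + H = {5, 14}


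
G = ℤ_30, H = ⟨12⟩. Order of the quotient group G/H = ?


|⟨12⟩| = n / gcd(12, 30) = 30 / 6 = 5
H is normal (ℤ_30 is abelian).
|G/H| = |G| / |H| = 30 / 5 = 6

|G/H| = 6


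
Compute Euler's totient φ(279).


Factor n: 279 = 3^2 × 31
φ(n) = n · ∏(1 - 1/p) over distinct primes p | n
φ(279) = 279 · (1 - 1/3) · (1 - 1/31) = 180

φ(279) = 180


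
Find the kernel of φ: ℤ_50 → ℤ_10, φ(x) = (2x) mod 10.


Kernel = preimage of identity
ker(φ) = {x ∈ ℤ_50 : 2x ≡ 0 (mod 10)}. Since 10 | 50, φ is well-defined. The kernel is the cyclic subgroup ⟨5⟩ of ℤ_50 (order 10), i.e. {0, 5, 10, 15, 20, 25, 30, 35, 40, 45}

ker(φ) = {0, 5, 10, 15, 20, 25, 30, 35, 40, 45}


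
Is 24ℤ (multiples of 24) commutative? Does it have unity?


24ℤ is a commutative ring under +,× but has no multiplicative identity (1 ∉ 24ℤ); it has no zero divisors, but without unity it is not an integral domain
Commutative: Yes
Integral domain: No
Has unity: No

24ℤ (multiples of 24): Commutative=Yes, Unity=No


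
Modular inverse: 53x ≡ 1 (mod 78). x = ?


Use the extended Euclidean algorithm to write 1 = 53·s + 78·t; then s mod 78 is the inverse.
Euclidean algorithm:
  53 = 0·78 + 53
  78 = 1·53 + 25
  53 = 2·25 + 3
  25 = 8·3 + 1
  3 = 3·1 + 0
gcd(53,78) = 1
Back-substitution gives: 53·(-25) + 78·(17) = 1
So 53⁻¹ ≡ -25 ≡ 53 (mod 78)
Check: 53 × 53 = 2809 ≡ 1 (mod 78) ✓

53⁻¹ ≡ 53 (mod 78)


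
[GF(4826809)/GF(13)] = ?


GF(4826809) = GF(13^6), so the extension degree is 6

[GF(4826809)/GF(13)] = 6


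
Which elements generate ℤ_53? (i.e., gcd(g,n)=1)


g generates ℤ_n iff gcd(g,n) = 1
Prime factors of 53: 53
Generators are g ∈ {1,...,52} not divisible by any of these primes.
Generators: {1, 2, 3, 4, 5, 6, 7, 8, 9, 10, 11, 12, 13, 14, 15, 16, 17, 18, 19, 20, 21, 22, 23, 24, 25, 26, 27, 28, 29, 30, 31, 32, 33, 34, 35, 36, 37, 38, 39, 40, 41, 42, 43, 44, 45, 46, 47, 48, 49, 50, 51, 52}
Number of generators = φ(53) = 52

Generators of ℤ_53 = {1, 2, 3, 4, 5, 6, 7, 8, 9, 10, 11, 12, 13, 14, 15, 16, 17, 18, 19, 20, 21, 22, 23, 24, 25, 26, 27, 28, 29, 30, 31, 32, 33, 34, 35, 36, 37, 38, 39, 40, 41, 42, 43, 44, 45, 46, 47, 48, 49, 50, 51, 52}


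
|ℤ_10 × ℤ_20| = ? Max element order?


|ℤ_10 × ℤ_20| = 10 × 20 = 200
Max element order = lcm(10,20) = 20
Cyclic? No (gcd=10)

|ℤ_10×ℤ_20| = 200, max element order = 20


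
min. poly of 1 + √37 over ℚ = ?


Let α = 1 + √37. Then α - 1 = √37, so (α - 1)² = 37, giving α² - 2α - 36 = 0. Degree 2 and α ∉ ℚ, so this is the minimal polynomial.

Minimal polynomial: x² - 2x - 36


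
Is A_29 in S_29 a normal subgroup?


H = A_29 in S_29
A_29 has index 2 in S_29, and every subgroup of index 2 is normal

Yes, normal subgroup


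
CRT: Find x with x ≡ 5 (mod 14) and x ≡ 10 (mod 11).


m₁ = 14, m₂ = 11, gcd = 1, so CRT applies. M = m₁·m₂ = 154
Let M₁ = M/m₁ = 11, M₂ = M/m₂ = 14
Find y₁ ≡ M₁⁻¹ (mod m₁): 11⁻¹ ≡ 9 (mod 14)
Find y₂ ≡ M₂⁻¹ (mod m₂): 14⁻¹ ≡ 4 (mod 11)
x = a₁·M₁·y₁ + a₂·M₂·y₂ = 5·11·9 + 10·14·4 = 1055
Reduce mod 154: x ≡ 131
Check: 131 mod 14 = 5 ✓, 131 mod 11 = 10 ✓

x ≡ 131 (mod 154)


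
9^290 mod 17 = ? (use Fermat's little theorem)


Fermat's little theorem: if p is prime and gcd(a,p)=1, then a^(p-1) ≡ 1 (mod p)
p = 17 is prime, gcd(9,17) = 1
Reduce exponent: 290 mod 16 = 2
So 9^290 ≡ 9^2 (mod 17)
9^2 mod 17 = 13

9^290 ≡ 13 (mod 17)


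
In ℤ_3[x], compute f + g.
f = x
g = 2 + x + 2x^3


Add coefficients mod 3:
x^0: 0 + 2 = 2 (mod 3)
x^1: 1 + 1 = 2 (mod 3)
x^2: 0 + 0 = 0 (mod 3)
x^3: 0 + 2 = 2 (mod 3)
Result: 2 + 2x + 2x^3

f + g = 2 + 2x + 2x^3


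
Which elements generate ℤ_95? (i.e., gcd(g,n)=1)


g generates ℤ_n iff gcd(g,n) = 1
Prime factors of 95: 5, 19
Generators are g ∈ {1,...,94} not divisible by any of these primes.
Generators: {1, 2, 3, 4, 6, 7, 8, 9, 11, 12, 13, 14, 16, 17, 18, 21, 22, 23, 24, 26, 27, 28, 29, 31, 32, 33, 34, 36, 37, 39, 41, 42, 43, 44, 46, 47, 48, 49, 51, 52, 53, 54, 56, 58, 59, 61, 62, 63, 64, 66, 67, 68, 69, 71, 72, 73, 74, 77, 78, 79, 81, 82, 83, 84, 86, 87, 88, 89, 91, 92, 93, 94}
Number of generators = φ(95) = 72

Generators of ℤ_95 = {1, 2, 3, 4, 6, 7, 8, 9, 11, 12, 13, 14, 16, 17, 18, 21, 22, 23, 24, 26, 27, 28, 29, 31, 32, 33, 34, 36, 37, 39, 41, 42, 43, 44, 46, 47, 48, 49, 51, 52, 53, 54, 56, 58, 59, 61, 62, 63, 64, 66, 67, 68, 69, 71, 72, 73, 74, 77, 78, 79, 81, 82, 83, 84, 86, 87, 88, 89, 91, 92, 93, 94}


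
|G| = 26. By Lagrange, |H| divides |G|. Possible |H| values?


Lagrange's theorem: |H| divides |G|
|G| = 26
Divisors of 26: 1, 2, 13, 26

Possible subgroup orders: {1, 2, 13, 26}


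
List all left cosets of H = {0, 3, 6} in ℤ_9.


H = {0, 3, 6}, |H| = 3
Number of cosets = |G|/|H| = 9/3 = 3
0 + H = {0, 3, 6}
1 + H = {1, 4, 7}
2 + H = {2, 5, 8}

Cosets: 0+H={0,3,6}; 1+H={1,4,7}; 2+H={2,5,8}


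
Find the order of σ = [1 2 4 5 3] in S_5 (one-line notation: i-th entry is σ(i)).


Cycle decomposition: (3 4 5)
Cycle lengths: 3
Order = lcm(3) = 3

ord(σ) = 3


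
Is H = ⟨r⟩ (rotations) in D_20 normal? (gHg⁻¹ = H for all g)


H = ⟨r⟩ (rotations) in D_20
The rotation subgroup ⟨r⟩ has index 2 in D_20, so it is normal

Yes, normal subgroup


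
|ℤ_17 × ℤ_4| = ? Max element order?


|ℤ_17 × ℤ_4| = 17 × 4 = 68
Max element order = lcm(17,4) = 68
Cyclic? Yes (gcd=1)

|ℤ_17×ℤ_4| = 68, max element order = 68


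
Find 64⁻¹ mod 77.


Use the extended Euclidean algorithm to write 1 = 64·s + 77·t; then s mod 77 is the inverse.
Euclidean algorithm:
  64 = 0·77 + 64
  77 = 1·64 + 13
  64 = 4·13 + 12
  13 = 1·12 + 1
  12 = 12·1 + 0
gcd(64,77) = 1
Back-substitution gives: 64·(-6) + 77·(5) = 1
So 64⁻¹ ≡ -6 ≡ 71 (mod 77)
Check: 64 × 71 = 4544 ≡ 1 (mod 77) ✓

64⁻¹ ≡ 71 (mod 77)
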